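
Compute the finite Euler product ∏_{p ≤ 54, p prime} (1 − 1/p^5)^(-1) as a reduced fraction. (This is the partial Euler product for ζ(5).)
∏ = 16271272514460981588256692497708850770212394550299268449499486458883457010851/15691809316785373562301814354101424660311534867697905028310662923501211484160

The primes p ≤ 54 are [2, 3, 5, 7, 11, 13, 17, 19, 23, 29, 31, 37, 41, 43, 47, 53]. For each prime, (1 − 1/p^5)^(-1) = p^5 / (p^5 − 1). The product is (1 − 1/2^5)^(-1), (1 − 1/3^5)^(-1), (1 − 1/5^5)^(-1), (1 − 1/7^5)^(-1), (1 − 1/11^5)^(-1), (1 − 1/13^5)^(-1), (1 − 1/17^5)^(-1), (1 − 1/19^5)^(-1), (1 − 1/23^5)^(-1), (1 − 1/29^5)^(-1), (1 − 1/31^5)^(-1), (1 − 1/37^5)^(-1), (1 − 1/41^5)^(-1), (1 − 1/43^5)^(-1), (1 − 1/47^5)^(-1), (1 − 1/53^5)^(-1) = ∏ p^5 / (p^5 − 1) = 16271272514460981588256692497708850770212394550299268449499486458883457010851/15691809316785373562301814354101424660311534867697905028310662923501211484160.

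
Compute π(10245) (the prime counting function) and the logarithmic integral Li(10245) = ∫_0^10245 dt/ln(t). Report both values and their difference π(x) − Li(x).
π(10245) = 1255;  Li(10245) ≈ 1272.70;  π(x) − Li(x) ≈ -17.70.

Direct count of primes ≤ 10245 gives π(10245) = 1255. Numerical evaluation of the logarithmic integral gives Li(10245) ≈ 1272.70. The difference π(x) − Li(x) ≈ -17.70 is typically negative for small/moderate x (Li(x) overestimates), though Littlewood's theorem shows this sign changes infinitely often.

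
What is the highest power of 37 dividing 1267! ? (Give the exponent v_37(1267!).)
v_37(1267!) = 34

Legendre's formula: v_p(n!) = Σ_{k ≥ 1} ⌊n / p^k⌋. For p = 37, n = 1267, the terms are:
  ⌊1267/37^1⌋ = ⌊1267/37⌋ = 34
(the next term ⌊1267/37^2⌋ = 0, terminating the sum). Summing: v_37(1267!) = 34 = 34.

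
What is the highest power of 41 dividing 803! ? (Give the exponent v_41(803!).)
v_41(803!) = 19

Legendre's formula: v_p(n!) = Σ_{k ≥ 1} ⌊n / p^k⌋. For p = 41, n = 803, the terms are:
  ⌊803/41^1⌋ = ⌊803/41⌋ = 19
(the next term ⌊803/41^2⌋ = 0, terminating the sum). Summing: v_41(803!) = 19 = 19.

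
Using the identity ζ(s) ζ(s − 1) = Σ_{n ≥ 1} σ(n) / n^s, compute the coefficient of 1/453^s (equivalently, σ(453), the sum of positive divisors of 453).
σ(453) = 608

In the product (Σ m^0/m^s)(Σ k / k^s) = Σ (Σ_{d | n} d) / n^s, the coefficient of 1/n^s is σ(n) = Σ_{d | n} d. For n = 453, divisors are [1, 3, 151, 453]; summing: σ(453) = 608.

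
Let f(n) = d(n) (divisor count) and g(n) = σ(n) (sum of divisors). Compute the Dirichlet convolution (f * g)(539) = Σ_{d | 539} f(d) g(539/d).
(d * σ)(539) = 1064

Divisors of 539: [1, 7, 11, 49, 77, 539]. For each d | 539:
  d = 1: d(1) · σ(539/1) = 1 · 684 = 684
  d = 7: d(7) · σ(539/7) = 2 · 96 = 192
  d = 11: d(11) · σ(539/11) = 2 · 57 = 114
  d = 49: d(49) · σ(539/49) = 3 · 12 = 36
  d = 77: d(77) · σ(539/77) = 4 · 8 = 32
  d = 539: d(539) · σ(539/539) = 6 · 1 = 6
Summing: (d * σ)(539) = 684 + 192 + 114 + 36 + 32 + 6 = 1064.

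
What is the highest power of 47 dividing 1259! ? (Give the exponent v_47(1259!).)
v_47(1259!) = 26

Legendre's formula: v_p(n!) = Σ_{k ≥ 1} ⌊n / p^k⌋. For p = 47, n = 1259, the terms are:
  ⌊1259/47^1⌋ = ⌊1259/47⌋ = 26
(the next term ⌊1259/47^2⌋ = 0, terminating the sum). Summing: v_47(1259!) = 26 = 26.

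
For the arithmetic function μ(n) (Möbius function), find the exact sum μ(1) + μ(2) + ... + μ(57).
Σ_{n ≤ 57} μ(n) = -1

Compute μ(n) for each 1 ≤ n ≤ 57: μ(1) = 1, μ(2) = -1, μ(3) = -1, μ(4) = 0, μ(5) = -1, μ(6) = 1, μ(7) = -1, μ(8) = 0, μ(9) = 0, μ(10) = 1, μ(11) = -1, μ(12) = 0, μ(13) = -1, μ(14) = 1, μ(15) = 1, μ(16) = 0, μ(17) = -1, μ(18) = 0, μ(19) = -1, μ(20) = 0, μ(21) = 1, μ(22) = 1, μ(23) = -1, μ(24) = 0, μ(25) = 0, μ(26) = 1, μ(27) = 0, μ(28) = 0, μ(29) = -1, μ(30) = -1, μ(31) = -1, μ(32) = 0, μ(33) = 1, μ(34) = 1, μ(35) = 1, μ(36) = 0, μ(37) = -1, μ(38) = 1, μ(39) = 1, μ(40) = 0, μ(41) = -1, μ(42) = -1, μ(43) = -1, μ(44) = 0, μ(45) = 0, μ(46) = 1, μ(47) = -1, μ(48) = 0, μ(49) = 0, μ(50) = 0, μ(51) = 1, μ(52) = 0, μ(53) = -1, μ(54) = 0, μ(55) = 1, μ(56) = 0, μ(57) = 1. Summing all 57 values: -1. (Mertens function M(x) = Σ_{n ≤ x} μ(n); on average M(x) should be small (PNT ⟺ M(x) = o(x)).)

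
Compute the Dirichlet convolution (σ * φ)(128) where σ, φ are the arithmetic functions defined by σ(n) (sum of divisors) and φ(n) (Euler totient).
(σ * φ)(128) = 1024

Divisors of 128: [1, 2, 4, 8, 16, 32, 64, 128]. For each d | 128:
  d = 1: σ(1) · φ(128/1) = 1 · 64 = 64
  d = 2: σ(2) · φ(128/2) = 3 · 32 = 96
  d = 4: σ(4) · φ(128/4) = 7 · 16 = 112
  d = 8: σ(8) · φ(128/8) = 15 · 8 = 120
  d = 16: σ(16) · φ(128/16) = 31 · 4 = 124
  d = 32: σ(32) · φ(128/32) = 63 · 2 = 126
  d = 64: σ(64) · φ(128/64) = 127 · 1 = 127
  d = 128: σ(128) · φ(128/128) = 255 · 1 = 255
Summing: (σ * φ)(128) = 64 + 96 + 112 + 120 + 124 + 126 + 127 + 255 = 1024.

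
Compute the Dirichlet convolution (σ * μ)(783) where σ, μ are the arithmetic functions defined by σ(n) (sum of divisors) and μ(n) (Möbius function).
(σ * μ)(783) = 783

Divisors of 783: [1, 3, 9, 27, 29, 87, 261, 783]. For each d | 783:
  d = 1: σ(1) · μ(783/1) = 1 · 0 = 0
  d = 3: σ(3) · μ(783/3) = 4 · 0 = 0
  d = 9: σ(9) · μ(783/9) = 13 · 1 = 13
  d = 27: σ(27) · μ(783/27) = 40 · -1 = -40
  d = 29: σ(29) · μ(783/29) = 30 · 0 = 0
  d = 87: σ(87) · μ(783/87) = 120 · 0 = 0
  d = 261: σ(261) · μ(783/261) = 390 · -1 = -390
  d = 783: σ(783) · μ(783/783) = 1200 · 1 = 1200
Summing: (σ * μ)(783) = 0 + 0 + 13 + -40 + 0 + 0 + -390 + 1200 = 783.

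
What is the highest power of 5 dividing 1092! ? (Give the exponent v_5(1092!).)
v_5(1092!) = 270

Legendre's formula: v_p(n!) = Σ_{k ≥ 1} ⌊n / p^k⌋. For p = 5, n = 1092, the terms are:
  ⌊1092/5^1⌋ = ⌊1092/5⌋ = 218
  ⌊1092/5^2⌋ = ⌊1092/25⌋ = 43
  ⌊1092/5^3⌋ = ⌊1092/125⌋ = 8
  ⌊1092/5^4⌋ = ⌊1092/625⌋ = 1
(the next term ⌊1092/5^5⌋ = 0, terminating the sum). Summing: v_5(1092!) = 218 + 43 + 8 + 1 = 270.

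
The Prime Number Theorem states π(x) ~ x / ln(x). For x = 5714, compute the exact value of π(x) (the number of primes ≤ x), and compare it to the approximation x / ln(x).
π(5714) = 752;  x/ln(x) ≈ 660.53;  relative error ≈ 12.16%.

Directly count primes up to 5714: π(5714) = 752. The PNT approximation gives 5714/ln(5714) ≈ 5714/8.65067 ≈ 660.53. Relative error (π(x) − x/ln(x)) / π(x) ≈ 12.16%; the approximation is known to undercount slightly (Li(x) is a better estimate).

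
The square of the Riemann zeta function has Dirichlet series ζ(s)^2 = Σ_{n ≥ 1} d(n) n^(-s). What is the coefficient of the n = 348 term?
d(348) = 12

ζ(s)^2 = (Σ 1/m^s)(Σ 1/k^s). The coefficient of 1/n^s in the product is the number of ordered pairs (m, k) with mk = n, which equals d(n). For n = 348, divisors are [1, 2, 3, 4, 6, 12, 29, 58, 87, 116, 174, 348], so d(348) = 12.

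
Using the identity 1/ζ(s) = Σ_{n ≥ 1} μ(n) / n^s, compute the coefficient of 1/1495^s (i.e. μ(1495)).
μ(1495) = -1

Factor n = 1495 = 5 · 13 · 23. μ(n) = 0 if any exponent ≥ 2 (not squarefree); otherwise μ(n) = (−1)^{ω(n)} where ω(n) is the number of distinct prime factors. Applying: μ(1495) = -1.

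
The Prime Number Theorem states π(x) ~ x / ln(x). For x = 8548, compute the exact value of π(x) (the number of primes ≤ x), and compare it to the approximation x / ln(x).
π(8548) = 1066;  x/ln(x) ≈ 944.17;  relative error ≈ 11.43%.

Directly count primes up to 8548: π(8548) = 1066. The PNT approximation gives 8548/ln(8548) ≈ 8548/9.05345 ≈ 944.17. Relative error (π(x) − x/ln(x)) / π(x) ≈ 11.43%; the approximation is known to undercount slightly (Li(x) is a better estimate).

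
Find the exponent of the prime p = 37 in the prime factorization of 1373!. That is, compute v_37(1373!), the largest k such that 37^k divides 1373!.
v_37(1373!) = 38

Legendre's formula: v_p(n!) = Σ_{k ≥ 1} ⌊n / p^k⌋. For p = 37, n = 1373, the terms are:
  ⌊1373/37^1⌋ = ⌊1373/37⌋ = 37
  ⌊1373/37^2⌋ = ⌊1373/1369⌋ = 1
(the next term ⌊1373/37^3⌋ = 0, terminating the sum). Summing: v_37(1373!) = 37 + 1 = 38.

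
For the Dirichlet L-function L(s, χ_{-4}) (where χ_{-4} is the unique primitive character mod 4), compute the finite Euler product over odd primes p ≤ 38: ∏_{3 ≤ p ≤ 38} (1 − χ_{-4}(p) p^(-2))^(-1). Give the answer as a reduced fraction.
∏ = 136633422149134339/149104402366464000

The odd primes p ≤ 38 are [3, 5, 7, 11, 13, 17, 19, 23, 29, 31, 37]. For each, χ(p) = 1 if p ≡ 1 mod 4, χ(p) = −1 if p ≡ 3 mod 4. Taking (1 − χ(p)/p^2)^(-1) = p^2/(p^2 − χ(p)): (1 − (-1)/3^2)^(-1) · (1 − (1)/5^2)^(-1) · (1 − (-1)/7^2)^(-1) · (1 − (-1)/11^2)^(-1) · (1 − (1)/13^2)^(-1) · (1 − (1)/17^2)^(-1) · (1 − (-1)/19^2)^(-1) · (1 − (-1)/23^2)^(-1) · (1 − (1)/29^2)^(-1) · (1 − (-1)/31^2)^(-1) · (1 − (1)/37^2)^(-1) = 136633422149134339/149104402366464000.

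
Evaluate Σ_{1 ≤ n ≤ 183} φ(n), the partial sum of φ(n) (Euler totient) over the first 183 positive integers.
Σ_{n ≤ 183} φ(n) = 10252

Compute φ(n) for each 1 ≤ n ≤ 183: φ(1) = 1, φ(2) = 1, φ(3) = 2, φ(4) = 2, φ(5) = 4, φ(6) = 2, φ(7) = 6, φ(8) = 4, φ(9) = 6, φ(10) = 4, φ(11) = 10, φ(12) = 4, φ(13) = 12, φ(14) = 6, φ(15) = 8, φ(16) = 8, φ(17) = 16, φ(18) = 6, φ(19) = 18, φ(20) = 8, φ(21) = 12, φ(22) = 10, φ(23) = 22, φ(24) = 8, φ(25) = 20, φ(26) = 12, φ(27) = 18, φ(28) = 12, φ(29) = 28, φ(30) = 8, φ(31) = 30, φ(32) = 16, φ(33) = 20, φ(34) = 16, φ(35) = 24, φ(36) = 12, φ(37) = 36, φ(38) = 18, φ(39) = 24, φ(40) = 16, φ(41) = 40, φ(42) = 12, φ(43) = 42, φ(44) = 20, φ(45) = 24, φ(46) = 22, φ(47) = 46, φ(48) = 16, φ(49) = 42, φ(50) = 20, φ(51) = 32, φ(52) = 24, φ(53) = 52, φ(54) = 18, φ(55) = 40, φ(56) = 24, φ(57) = 36, φ(58) = 28, φ(59) = 58, φ(60) = 16, φ(61) = 60, φ(62) = 30, φ(63) = 36, φ(64) = 32, φ(65) = 48, φ(66) = 20, φ(67) = 66, φ(68) = 32, φ(69) = 44, φ(70) = 24, φ(71) = 70, φ(72) = 24, φ(73) = 72, φ(74) = 36, φ(75) = 40, φ(76) = 36, φ(77) = 60, φ(78) = 24, φ(79) = 78, φ(80) = 32, φ(81) = 54, φ(82) = 40, φ(83) = 82, φ(84) = 24, φ(85) = 64, φ(86) = 42, φ(87) = 56, φ(88) = 40, φ(89) = 88, φ(90) = 24, φ(91) = 72, φ(92) = 44, φ(93) = 60, φ(94) = 46, φ(95) = 72, φ(96) = 32, φ(97) = 96, φ(98) = 42, φ(99) = 60, φ(100) = 40, φ(101) = 100, φ(102) = 32, φ(103) = 102, φ(104) = 48, φ(105) = 48, φ(106) = 52, φ(107) = 106, φ(108) = 36, φ(109) = 108, φ(110) = 40, φ(111) = 72, φ(112) = 48, φ(113) = 112, φ(114) = 36, φ(115) = 88, φ(116) = 56, φ(117) = 72, φ(118) = 58, φ(119) = 96, φ(120) = 32, φ(121) = 110, φ(122) = 60, φ(123) = 80, φ(124) = 60, φ(125) = 100, φ(126) = 36, φ(127) = 126, φ(128) = 64, φ(129) = 84, φ(130) = 48, φ(131) = 130, φ(132) = 40, φ(133) = 108, φ(134) = 66, φ(135) = 72, φ(136) = 64, φ(137) = 136, φ(138) = 44, φ(139) = 138, φ(140) = 48, φ(141) = 92, φ(142) = 70, φ(143) = 120, φ(144) = 48, φ(145) = 112, φ(146) = 72, φ(147) = 84, φ(148) = 72, φ(149) = 148, φ(150) = 40, φ(151) = 150, φ(152) = 72, φ(153) = 96, φ(154) = 60, φ(155) = 120, φ(156) = 48, φ(157) = 156, φ(158) = 78, φ(159) = 104, φ(160) = 64, φ(161) = 132, φ(162) = 54, φ(163) = 162, φ(164) = 80, φ(165) = 80, φ(166) = 82, φ(167) = 166, φ(168) = 48, φ(169) = 156, φ(170) = 64, φ(171) = 108, φ(172) = 84, φ(173) = 172, φ(174) = 56, φ(175) = 120, φ(176) = 80, φ(177) = 116, φ(178) = 88, φ(179) = 178, φ(180) = 48, φ(181) = 180, φ(182) = 72, φ(183) = 120. Summing all 183 values: 10252. (Average order: Σ_{n ≤ x} φ(n) ~ (3/π²) x². For x = 183, (3/π²)·183² ≈ 10179.44.)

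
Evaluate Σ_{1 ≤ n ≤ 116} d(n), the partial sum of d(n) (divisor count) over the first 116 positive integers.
Σ_{n ≤ 116} d(n) = 572

Compute d(n) for each 1 ≤ n ≤ 116: d(1) = 1, d(2) = 2, d(3) = 2, d(4) = 3, d(5) = 2, d(6) = 4, d(7) = 2, d(8) = 4, d(9) = 3, d(10) = 4, d(11) = 2, d(12) = 6, d(13) = 2, d(14) = 4, d(15) = 4, d(16) = 5, d(17) = 2, d(18) = 6, d(19) = 2, d(20) = 6, d(21) = 4, d(22) = 4, d(23) = 2, d(24) = 8, d(25) = 3, d(26) = 4, d(27) = 4, d(28) = 6, d(29) = 2, d(30) = 8, d(31) = 2, d(32) = 6, d(33) = 4, d(34) = 4, d(35) = 4, d(36) = 9, d(37) = 2, d(38) = 4, d(39) = 4, d(40) = 8, d(41) = 2, d(42) = 8, d(43) = 2, d(44) = 6, d(45) = 6, d(46) = 4, d(47) = 2, d(48) = 10, d(49) = 3, d(50) = 6, d(51) = 4, d(52) = 6, d(53) = 2, d(54) = 8, d(55) = 4, d(56) = 8, d(57) = 4, d(58) = 4, d(59) = 2, d(60) = 12, d(61) = 2, d(62) = 4, d(63) = 6, d(64) = 7, d(65) = 4, d(66) = 8, d(67) = 2, d(68) = 6, d(69) = 4, d(70) = 8, d(71) = 2, d(72) = 12, d(73) = 2, d(74) = 4, d(75) = 6, d(76) = 6, d(77) = 4, d(78) = 8, d(79) = 2, d(80) = 10, d(81) = 5, d(82) = 4, d(83) = 2, d(84) = 12, d(85) = 4, d(86) = 4, d(87) = 4, d(88) = 8, d(89) = 2, d(90) = 12, d(91) = 4, d(92) = 6, d(93) = 4, d(94) = 4, d(95) = 4, d(96) = 12, d(97) = 2, d(98) = 6, d(99) = 6, d(100) = 9, d(101) = 2, d(102) = 8, d(103) = 2, d(104) = 8, d(105) = 8, d(106) = 4, d(107) = 2, d(108) = 12, d(109) = 2, d(110) = 8, d(111) = 4, d(112) = 10, d(113) = 2, d(114) = 8, d(115) = 4, d(116) = 6. Summing all 116 values: 572. (Dirichlet's divisor formula: Σ_{n ≤ x} d(n) = x ln(x) + (2γ − 1) x + O(√x). For x = 116, the asymptotic estimate is ≈ 569.33.)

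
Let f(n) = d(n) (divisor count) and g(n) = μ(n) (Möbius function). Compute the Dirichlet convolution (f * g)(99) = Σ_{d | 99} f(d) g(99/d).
(d * μ)(99) = 1

Divisors of 99: [1, 3, 9, 11, 33, 99]. For each d | 99:
  d = 1: d(1) · μ(99/1) = 1 · 0 = 0
  d = 3: d(3) · μ(99/3) = 2 · 1 = 2
  d = 9: d(9) · μ(99/9) = 3 · -1 = -3
  d = 11: d(11) · μ(99/11) = 2 · 0 = 0
  d = 33: d(33) · μ(99/33) = 4 · -1 = -4
  d = 99: d(99) · μ(99/99) = 6 · 1 = 6
Summing: (d * μ)(99) = 0 + 2 + -3 + 0 + -4 + 6 = 1.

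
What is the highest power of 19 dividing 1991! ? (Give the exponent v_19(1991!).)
v_19(1991!) = 109

Legendre's formula: v_p(n!) = Σ_{k ≥ 1} ⌊n / p^k⌋. For p = 19, n = 1991, the terms are:
  ⌊1991/19^1⌋ = ⌊1991/19⌋ = 104
  ⌊1991/19^2⌋ = ⌊1991/361⌋ = 5
(the next term ⌊1991/19^3⌋ = 0, terminating the sum). Summing: v_19(1991!) = 104 + 5 = 109.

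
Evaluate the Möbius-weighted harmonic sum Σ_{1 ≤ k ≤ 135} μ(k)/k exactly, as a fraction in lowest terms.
Σ μ(k)/k = 1798157260399775266990045811129040783798487774562/262948239526313870385685898536205956450305483726315

Values of μ(k) for 1 ≤ k ≤ 135: μ(1) = 1, μ(2) = -1, μ(3) = -1, μ(5) = -1, μ(6) = 1, μ(7) = -1, μ(10) = 1, μ(11) = -1, μ(13) = -1, μ(14) = 1, μ(15) = 1, μ(17) = -1, μ(19) = -1, μ(21) = 1, μ(22) = 1, μ(23) = -1, μ(26) = 1, μ(29) = -1, μ(30) = -1, μ(31) = -1, μ(33) = 1, μ(34) = 1, μ(35) = 1, μ(37) = -1, μ(38) = 1, μ(39) = 1, μ(41) = -1, μ(42) = -1, μ(43) = -1, μ(46) = 1, μ(47) = -1, μ(51) = 1, μ(53) = -1, μ(55) = 1, μ(57) = 1, μ(58) = 1, μ(59) = -1, μ(61) = -1, μ(62) = 1, μ(65) = 1, μ(66) = -1, μ(67) = -1, μ(69) = 1, μ(70) = -1, μ(71) = -1, μ(73) = -1, μ(74) = 1, μ(77) = 1, μ(78) = -1, μ(79) = -1, μ(82) = 1, μ(83) = -1, μ(85) = 1, μ(86) = 1, μ(87) = 1, μ(89) = -1, μ(91) = 1, μ(93) = 1, μ(94) = 1, μ(95) = 1, μ(97) = -1, μ(101) = -1, μ(102) = -1, μ(103) = -1, μ(105) = -1, μ(106) = 1, μ(107) = -1, μ(109) = -1, μ(110) = -1, μ(111) = 1, μ(113) = -1, μ(114) = -1, μ(115) = 1, μ(118) = 1, μ(119) = 1, μ(122) = 1, μ(123) = 1, μ(127) = -1, μ(129) = 1, μ(130) = -1, μ(131) = -1, μ(133) = 1, μ(134) = 1, with μ = 0 on non-squarefree integers. Summing μ(k)/k for k where μ(k) ≠ 0 gives 1798157260399775266990045811129040783798487774562/262948239526313870385685898536205956450305483726315 ≈ 0.0068. (PNT ⟺ this sum → 0 as n → ∞.)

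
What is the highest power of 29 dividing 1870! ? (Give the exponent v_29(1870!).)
v_29(1870!) = 66

Legendre's formula: v_p(n!) = Σ_{k ≥ 1} ⌊n / p^k⌋. For p = 29, n = 1870, the terms are:
  ⌊1870/29^1⌋ = ⌊1870/29⌋ = 64
  ⌊1870/29^2⌋ = ⌊1870/841⌋ = 2
(the next term ⌊1870/29^3⌋ = 0, terminating the sum). Summing: v_29(1870!) = 64 + 2 = 66.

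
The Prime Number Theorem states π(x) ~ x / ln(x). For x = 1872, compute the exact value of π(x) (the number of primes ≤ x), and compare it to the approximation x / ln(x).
π(1872) = 286;  x/ln(x) ≈ 248.45;  relative error ≈ 13.13%.

Directly count primes up to 1872: π(1872) = 286. The PNT approximation gives 1872/ln(1872) ≈ 1872/7.53476 ≈ 248.45. Relative error (π(x) − x/ln(x)) / π(x) ≈ 13.13%; the approximation is known to undercount slightly (Li(x) is a better estimate).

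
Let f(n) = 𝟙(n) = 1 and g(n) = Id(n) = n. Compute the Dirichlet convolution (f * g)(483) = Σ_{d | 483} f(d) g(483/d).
(𝟙 * Id)(483) = 768

Divisors of 483: [1, 3, 7, 21, 23, 69, 161, 483]. For each d | 483:
  d = 1: 𝟙(1) · Id(483/1) = 1 · 483 = 483
  d = 3: 𝟙(3) · Id(483/3) = 1 · 161 = 161
  d = 7: 𝟙(7) · Id(483/7) = 1 · 69 = 69
  d = 21: 𝟙(21) · Id(483/21) = 1 · 23 = 23
  d = 23: 𝟙(23) · Id(483/23) = 1 · 21 = 21
  d = 69: 𝟙(69) · Id(483/69) = 1 · 7 = 7
  d = 161: 𝟙(161) · Id(483/161) = 1 · 3 = 3
  d = 483: 𝟙(483) · Id(483/483) = 1 · 1 = 1
Summing: (𝟙 * Id)(483) = 483 + 161 + 69 + 23 + 21 + 7 + 3 + 1 = 768.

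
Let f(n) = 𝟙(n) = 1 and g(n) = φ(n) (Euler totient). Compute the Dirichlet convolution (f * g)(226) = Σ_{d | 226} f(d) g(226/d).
(𝟙 * φ)(226) = 226

Divisors of 226: [1, 2, 113, 226]. For each d | 226:
  d = 1: 𝟙(1) · φ(226/1) = 1 · 112 = 112
  d = 2: 𝟙(2) · φ(226/2) = 1 · 112 = 112
  d = 113: 𝟙(113) · φ(226/113) = 1 · 1 = 1
  d = 226: 𝟙(226) · φ(226/226) = 1 · 1 = 1
Summing: (𝟙 * φ)(226) = 112 + 112 + 1 + 1 = 226.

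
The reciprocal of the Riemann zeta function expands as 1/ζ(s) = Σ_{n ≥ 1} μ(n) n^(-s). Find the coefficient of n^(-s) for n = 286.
μ(286) = -1

Factor n = 286 = 2 · 11 · 13. μ(n) = 0 if any exponent ≥ 2 (not squarefree); otherwise μ(n) = (−1)^{ω(n)} where ω(n) is the number of distinct prime factors. Applying: μ(286) = -1.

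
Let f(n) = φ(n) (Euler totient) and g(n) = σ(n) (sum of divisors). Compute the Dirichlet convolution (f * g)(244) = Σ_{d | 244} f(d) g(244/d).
(φ * σ)(244) = 1464

Divisors of 244: [1, 2, 4, 61, 122, 244]. For each d | 244:
  d = 1: φ(1) · σ(244/1) = 1 · 434 = 434
  d = 2: φ(2) · σ(244/2) = 1 · 186 = 186
  d = 4: φ(4) · σ(244/4) = 2 · 62 = 124
  d = 61: φ(61) · σ(244/61) = 60 · 7 = 420
  d = 122: φ(122) · σ(244/122) = 60 · 3 = 180
  d = 244: φ(244) · σ(244/244) = 120 · 1 = 120
Summing: (φ * σ)(244) = 434 + 186 + 124 + 420 + 180 + 120 = 1464.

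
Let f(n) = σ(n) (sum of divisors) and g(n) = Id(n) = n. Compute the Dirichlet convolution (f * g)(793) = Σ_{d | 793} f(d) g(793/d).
(σ * Id)(793) = 3321

Divisors of 793: [1, 13, 61, 793]. For each d | 793:
  d = 1: σ(1) · Id(793/1) = 1 · 793 = 793
  d = 13: σ(13) · Id(793/13) = 14 · 61 = 854
  d = 61: σ(61) · Id(793/61) = 62 · 13 = 806
  d = 793: σ(793) · Id(793/793) = 868 · 1 = 868
Summing: (σ * Id)(793) = 793 + 854 + 806 + 868 = 3321.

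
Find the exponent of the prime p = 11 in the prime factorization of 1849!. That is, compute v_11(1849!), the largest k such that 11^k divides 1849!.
v_11(1849!) = 184

Legendre's formula: v_p(n!) = Σ_{k ≥ 1} ⌊n / p^k⌋. For p = 11, n = 1849, the terms are:
  ⌊1849/11^1⌋ = ⌊1849/11⌋ = 168
  ⌊1849/11^2⌋ = ⌊1849/121⌋ = 15
  ⌊1849/11^3⌋ = ⌊1849/1331⌋ = 1
(the next term ⌊1849/11^4⌋ = 0, terminating the sum). Summing: v_11(1849!) = 168 + 15 + 1 = 184.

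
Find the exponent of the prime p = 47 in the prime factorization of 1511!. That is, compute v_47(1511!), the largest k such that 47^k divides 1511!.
v_47(1511!) = 32

Legendre's formula: v_p(n!) = Σ_{k ≥ 1} ⌊n / p^k⌋. For p = 47, n = 1511, the terms are:
  ⌊1511/47^1⌋ = ⌊1511/47⌋ = 32
(the next term ⌊1511/47^2⌋ = 0, terminating the sum). Summing: v_47(1511!) = 32 = 32.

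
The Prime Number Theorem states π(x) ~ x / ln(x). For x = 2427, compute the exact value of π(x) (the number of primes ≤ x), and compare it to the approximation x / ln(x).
π(2427) = 360;  x/ln(x) ≈ 311.38;  relative error ≈ 13.51%.

Directly count primes up to 2427: π(2427) = 360. The PNT approximation gives 2427/ln(2427) ≈ 2427/7.79441 ≈ 311.38. Relative error (π(x) − x/ln(x)) / π(x) ≈ 13.51%; the approximation is known to undercount slightly (Li(x) is a better estimate).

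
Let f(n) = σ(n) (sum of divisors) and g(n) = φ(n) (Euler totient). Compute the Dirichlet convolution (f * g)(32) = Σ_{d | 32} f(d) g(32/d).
(σ * φ)(32) = 192

Divisors of 32: [1, 2, 4, 8, 16, 32]. For each d | 32:
  d = 1: σ(1) · φ(32/1) = 1 · 16 = 16
  d = 2: σ(2) · φ(32/2) = 3 · 8 = 24
  d = 4: σ(4) · φ(32/4) = 7 · 4 = 28
  d = 8: σ(8) · φ(32/8) = 15 · 2 = 30
  d = 16: σ(16) · φ(32/16) = 31 · 1 = 31
  d = 32: σ(32) · φ(32/32) = 63 · 1 = 63
Summing: (σ * φ)(32) = 16 + 24 + 28 + 30 + 31 + 63 = 192.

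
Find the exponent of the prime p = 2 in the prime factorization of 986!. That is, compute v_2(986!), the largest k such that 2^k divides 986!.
v_2(986!) = 979

Legendre's formula: v_p(n!) = Σ_{k ≥ 1} ⌊n / p^k⌋. For p = 2, n = 986, the terms are:
  ⌊986/2^1⌋ = ⌊986/2⌋ = 493
  ⌊986/2^2⌋ = ⌊986/4⌋ = 246
  ⌊986/2^3⌋ = ⌊986/8⌋ = 123
  ⌊986/2^4⌋ = ⌊986/16⌋ = 61
  ⌊986/2^5⌋ = ⌊986/32⌋ = 30
  ⌊986/2^6⌋ = ⌊986/64⌋ = 15
  ⌊986/2^7⌋ = ⌊986/128⌋ = 7
  ⌊986/2^8⌋ = ⌊986/256⌋ = 3
  ⌊986/2^9⌋ = ⌊986/512⌋ = 1
(the next term ⌊986/2^10⌋ = 0, terminating the sum). Summing: v_2(986!) = 493 + 246 + 123 + 61 + 30 + 15 + 7 + 3 + 1 = 979.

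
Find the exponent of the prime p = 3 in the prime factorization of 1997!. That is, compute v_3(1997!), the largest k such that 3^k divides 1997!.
v_3(1997!) = 993

Legendre's formula: v_p(n!) = Σ_{k ≥ 1} ⌊n / p^k⌋. For p = 3, n = 1997, the terms are:
  ⌊1997/3^1⌋ = ⌊1997/3⌋ = 665
  ⌊1997/3^2⌋ = ⌊1997/9⌋ = 221
  ⌊1997/3^3⌋ = ⌊1997/27⌋ = 73
  ⌊1997/3^4⌋ = ⌊1997/81⌋ = 24
  ⌊1997/3^5⌋ = ⌊1997/243⌋ = 8
  ⌊1997/3^6⌋ = ⌊1997/729⌋ = 2
(the next term ⌊1997/3^7⌋ = 0, terminating the sum). Summing: v_3(1997!) = 665 + 221 + 73 + 24 + 8 + 2 = 993.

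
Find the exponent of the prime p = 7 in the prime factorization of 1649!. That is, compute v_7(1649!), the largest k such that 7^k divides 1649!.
v_7(1649!) = 272

Legendre's formula: v_p(n!) = Σ_{k ≥ 1} ⌊n / p^k⌋. For p = 7, n = 1649, the terms are:
  ⌊1649/7^1⌋ = ⌊1649/7⌋ = 235
  ⌊1649/7^2⌋ = ⌊1649/49⌋ = 33
  ⌊1649/7^3⌋ = ⌊1649/343⌋ = 4
(the next term ⌊1649/7^4⌋ = 0, terminating the sum). Summing: v_7(1649!) = 235 + 33 + 4 = 272.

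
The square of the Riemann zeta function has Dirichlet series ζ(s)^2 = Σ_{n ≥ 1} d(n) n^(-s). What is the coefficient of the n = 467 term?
d(467) = 2

ζ(s)^2 = (Σ 1/m^s)(Σ 1/k^s). The coefficient of 1/n^s in the product is the number of ordered pairs (m, k) with mk = n, which equals d(n). For n = 467, divisors are [1, 467], so d(467) = 2.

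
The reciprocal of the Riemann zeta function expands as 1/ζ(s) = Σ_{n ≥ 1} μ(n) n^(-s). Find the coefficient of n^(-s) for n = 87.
μ(87) = 1

Factor n = 87 = 3 · 29. μ(n) = 0 if any exponent ≥ 2 (not squarefree); otherwise μ(n) = (−1)^{ω(n)} where ω(n) is the number of distinct prime factors. Applying: μ(87) = 1.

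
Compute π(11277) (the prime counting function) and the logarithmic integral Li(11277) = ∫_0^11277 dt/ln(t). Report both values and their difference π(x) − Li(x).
π(11277) = 1363;  Li(11277) ≈ 1383.87;  π(x) − Li(x) ≈ -20.87.

Direct count of primes ≤ 11277 gives π(11277) = 1363. Numerical evaluation of the logarithmic integral gives Li(11277) ≈ 1383.87. The difference π(x) − Li(x) ≈ -20.87 is typically negative for small/moderate x (Li(x) overestimates), though Littlewood's theorem shows this sign changes infinitely often.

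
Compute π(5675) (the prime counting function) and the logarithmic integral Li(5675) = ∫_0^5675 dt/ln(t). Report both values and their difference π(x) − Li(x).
π(5675) = 747;  Li(5675) ≈ 762.94;  π(x) − Li(x) ≈ -15.94.

Direct count of primes ≤ 5675 gives π(5675) = 747. Numerical evaluation of the logarithmic integral gives Li(5675) ≈ 762.94. The difference π(x) − Li(x) ≈ -15.94 is typically negative for small/moderate x (Li(x) overestimates), though Littlewood's theorem shows this sign changes infinitely often.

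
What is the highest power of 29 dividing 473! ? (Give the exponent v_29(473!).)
v_29(473!) = 16

Legendre's formula: v_p(n!) = Σ_{k ≥ 1} ⌊n / p^k⌋. For p = 29, n = 473, the terms are:
  ⌊473/29^1⌋ = ⌊473/29⌋ = 16
(the next term ⌊473/29^2⌋ = 0, terminating the sum). Summing: v_29(473!) = 16 = 16.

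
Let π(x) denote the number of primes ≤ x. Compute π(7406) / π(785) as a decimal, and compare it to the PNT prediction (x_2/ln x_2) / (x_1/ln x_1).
π(7406)/π(785) = 939/137 ≈ 6.8540;  PNT prediction ≈ 7.0580.

π(785) = 137 and π(7406) = 939, so π(7406)/π(785) ≈ 6.8540. The PNT-predicted ratio is (7406/ln(7406)) / (785/ln(785)) ≈ 7.0580. The two agree to within a few percent, as expected.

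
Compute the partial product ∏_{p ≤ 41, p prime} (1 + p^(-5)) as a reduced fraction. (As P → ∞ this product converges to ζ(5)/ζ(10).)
∏ = 2294199100859320856712044015489323376462628228169728/2214697106235397372754351012341556576135326393821335

The primes p ≤ 41 are [2, 3, 5, 7, 11, 13, 17, 19, 23, 29, 31, 37, 41]. For each, (1 + 1/p^5) = (p^5 + 1)/p^5. Multiplying these fractions over p ∈ [2, 3, 5, 7, 11, 13, 17, 19, 23, 29, 31, 37, 41] gives 2294199100859320856712044015489323376462628228169728/2214697106235397372754351012341556576135326393821335. (In the limit P → ∞ this tends to ζ(5)/ζ(10).)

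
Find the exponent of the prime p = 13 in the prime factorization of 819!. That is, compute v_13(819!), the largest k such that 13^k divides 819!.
v_13(819!) = 67

Legendre's formula: v_p(n!) = Σ_{k ≥ 1} ⌊n / p^k⌋. For p = 13, n = 819, the terms are:
  ⌊819/13^1⌋ = ⌊819/13⌋ = 63
  ⌊819/13^2⌋ = ⌊819/169⌋ = 4
(the next term ⌊819/13^3⌋ = 0, terminating the sum). Summing: v_13(819!) = 63 + 4 = 67.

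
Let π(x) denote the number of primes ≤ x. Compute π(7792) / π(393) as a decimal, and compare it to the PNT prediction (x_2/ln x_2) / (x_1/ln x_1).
π(7792)/π(393) = 986/77 ≈ 12.8052;  PNT prediction ≈ 13.2178.

π(393) = 77 and π(7792) = 986, so π(7792)/π(393) ≈ 12.8052. The PNT-predicted ratio is (7792/ln(7792)) / (393/ln(393)) ≈ 13.2178. The two agree to within a few percent, as expected.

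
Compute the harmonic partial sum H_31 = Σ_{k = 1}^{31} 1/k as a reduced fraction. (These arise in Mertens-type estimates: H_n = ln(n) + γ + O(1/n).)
H_31 = 290774257297357/72201776446800

Direct summation: H_31 = 1 + 1/2 + ... + 1/31. The least common denominator is lcm(1, ..., 31) = 72201776446800; over this denominator the numerator is 72201776446800 + 36100888223400 + 24067258815600 + 18050444111700 + 14440355289360 + 12033629407800 + 10314539492400 + 9025222055850 + 8022419605200 + 7220177644680 + 6563797858800 + 6016814703900 + 5553982803600 + 5157269746200 + 4813451763120 + 4512611027925 + 4247163320400 + 4011209802600 + 3800093497200 + 3610088822340 + 3438179830800 + 3281898929400 + 3139207671600 + 3008407351950 + 2888071057872 + 2776991401800 + 2674139868400 + 2578634873100 + 2489716429200 + 2406725881560 + 2329089562800 = 290774257297357, so H_31 = 290774257297357/72201776446800 (already in lowest terms) ≈ 4.02725. (The PNT-adjacent estimate ln(31) + γ ≈ 4.01120 matches within O(1/n).)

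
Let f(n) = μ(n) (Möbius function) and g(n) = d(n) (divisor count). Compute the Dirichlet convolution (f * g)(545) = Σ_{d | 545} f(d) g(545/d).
(μ * d)(545) = 1

Divisors of 545: [1, 5, 109, 545]. For each d | 545:
  d = 1: μ(1) · d(545/1) = 1 · 4 = 4
  d = 5: μ(5) · d(545/5) = -1 · 2 = -2
  d = 109: μ(109) · d(545/109) = -1 · 2 = -2
  d = 545: μ(545) · d(545/545) = 1 · 1 = 1
Summing: (μ * d)(545) = 4 + -2 + -2 + 1 = 1.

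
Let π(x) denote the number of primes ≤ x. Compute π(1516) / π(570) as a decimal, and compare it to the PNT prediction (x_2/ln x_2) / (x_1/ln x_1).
π(1516)/π(570) = 240/104 ≈ 2.3077;  PNT prediction ≈ 2.3044.

π(570) = 104 and π(1516) = 240, so π(1516)/π(570) ≈ 2.3077. The PNT-predicted ratio is (1516/ln(1516)) / (570/ln(570)) ≈ 2.3044. The two agree to within a few percent, as expected.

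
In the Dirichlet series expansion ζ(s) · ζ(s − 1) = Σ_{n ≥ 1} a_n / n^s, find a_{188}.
σ(188) = 336

In the product (Σ m^0/m^s)(Σ k / k^s) = Σ (Σ_{d | n} d) / n^s, the coefficient of 1/n^s is σ(n) = Σ_{d | n} d. For n = 188, divisors are [1, 2, 4, 47, 94, 188]; summing: σ(188) = 336.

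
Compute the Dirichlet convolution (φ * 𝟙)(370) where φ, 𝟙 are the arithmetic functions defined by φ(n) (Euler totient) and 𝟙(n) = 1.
(φ * 𝟙)(370) = 370

Divisors of 370: [1, 2, 5, 10, 37, 74, 185, 370]. For each d | 370:
  d = 1: φ(1) · 𝟙(370/1) = 1 · 1 = 1
  d = 2: φ(2) · 𝟙(370/2) = 1 · 1 = 1
  d = 5: φ(5) · 𝟙(370/5) = 4 · 1 = 4
  d = 10: φ(10) · 𝟙(370/10) = 4 · 1 = 4
  d = 37: φ(37) · 𝟙(370/37) = 36 · 1 = 36
  d = 74: φ(74) · 𝟙(370/74) = 36 · 1 = 36
  d = 185: φ(185) · 𝟙(370/185) = 144 · 1 = 144
  d = 370: φ(370) · 𝟙(370/370) = 144 · 1 = 144
Summing: (φ * 𝟙)(370) = 1 + 1 + 4 + 4 + 36 + 36 + 144 + 144 = 370.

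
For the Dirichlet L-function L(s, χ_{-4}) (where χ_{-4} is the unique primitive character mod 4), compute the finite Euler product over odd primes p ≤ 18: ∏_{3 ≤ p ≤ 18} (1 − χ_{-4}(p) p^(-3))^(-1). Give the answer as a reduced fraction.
∏ = 87995602569875/90796952813568

The odd primes p ≤ 18 are [3, 5, 7, 11, 13, 17]. For each, χ(p) = 1 if p ≡ 1 mod 4, χ(p) = −1 if p ≡ 3 mod 4. Taking (1 − χ(p)/p^3)^(-1) = p^3/(p^3 − χ(p)): (1 − (-1)/3^3)^(-1) · (1 − (1)/5^3)^(-1) · (1 − (-1)/7^3)^(-1) · (1 − (-1)/11^3)^(-1) · (1 − (1)/13^3)^(-1) · (1 − (1)/17^3)^(-1) = 87995602569875/90796952813568.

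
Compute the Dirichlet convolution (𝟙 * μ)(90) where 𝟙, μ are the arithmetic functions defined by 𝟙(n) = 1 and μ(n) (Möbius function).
(𝟙 * μ)(90) = 0

Divisors of 90: [1, 2, 3, 5, 6, 9, 10, 15, 18, 30, 45, 90]. For each d | 90:
  d = 1: 𝟙(1) · μ(90/1) = 1 · 0 = 0
  d = 2: 𝟙(2) · μ(90/2) = 1 · 0 = 0
  d = 3: 𝟙(3) · μ(90/3) = 1 · -1 = -1
  d = 5: 𝟙(5) · μ(90/5) = 1 · 0 = 0
  d = 6: 𝟙(6) · μ(90/6) = 1 · 1 = 1
  d = 9: 𝟙(9) · μ(90/9) = 1 · 1 = 1
  d = 10: 𝟙(10) · μ(90/10) = 1 · 0 = 0
  d = 15: 𝟙(15) · μ(90/15) = 1 · 1 = 1
  d = 18: 𝟙(18) · μ(90/18) = 1 · -1 = -1
  d = 30: 𝟙(30) · μ(90/30) = 1 · -1 = -1
  d = 45: 𝟙(45) · μ(90/45) = 1 · -1 = -1
  d = 90: 𝟙(90) · μ(90/90) = 1 · 1 = 1
Summing: (𝟙 * μ)(90) = 0 + 0 + -1 + 0 + 1 + 1 + 0 + 1 + -1 + -1 + -1 + 1 = 0.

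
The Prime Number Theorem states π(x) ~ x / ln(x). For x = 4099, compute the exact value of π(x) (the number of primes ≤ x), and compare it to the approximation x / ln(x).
π(4099) = 565;  x/ln(x) ≈ 492.76;  relative error ≈ 12.79%.

Directly count primes up to 4099: π(4099) = 565. The PNT approximation gives 4099/ln(4099) ≈ 4099/8.31850 ≈ 492.76. Relative error (π(x) − x/ln(x)) / π(x) ≈ 12.79%; the approximation is known to undercount slightly (Li(x) is a better estimate).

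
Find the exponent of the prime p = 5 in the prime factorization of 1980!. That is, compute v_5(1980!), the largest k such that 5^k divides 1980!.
v_5(1980!) = 493

Legendre's formula: v_p(n!) = Σ_{k ≥ 1} ⌊n / p^k⌋. For p = 5, n = 1980, the terms are:
  ⌊1980/5^1⌋ = ⌊1980/5⌋ = 396
  ⌊1980/5^2⌋ = ⌊1980/25⌋ = 79
  ⌊1980/5^3⌋ = ⌊1980/125⌋ = 15
  ⌊1980/5^4⌋ = ⌊1980/625⌋ = 3
(the next term ⌊1980/5^5⌋ = 0, terminating the sum). Summing: v_5(1980!) = 396 + 79 + 15 + 3 = 493.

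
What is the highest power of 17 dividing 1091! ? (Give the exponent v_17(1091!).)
v_17(1091!) = 67

Legendre's formula: v_p(n!) = Σ_{k ≥ 1} ⌊n / p^k⌋. For p = 17, n = 1091, the terms are:
  ⌊1091/17^1⌋ = ⌊1091/17⌋ = 64
  ⌊1091/17^2⌋ = ⌊1091/289⌋ = 3
(the next term ⌊1091/17^3⌋ = 0, terminating the sum). Summing: v_17(1091!) = 64 + 3 = 67.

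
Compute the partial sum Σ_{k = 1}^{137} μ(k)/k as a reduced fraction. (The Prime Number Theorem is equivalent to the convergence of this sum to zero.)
Σ μ(k)/k = -16600694851544658808049622411527369069912658611321/36023908815105000242838968099460216033691851270505155

Values of μ(k) for 1 ≤ k ≤ 137: μ(1) = 1, μ(2) = -1, μ(3) = -1, μ(5) = -1, μ(6) = 1, μ(7) = -1, μ(10) = 1, μ(11) = -1, μ(13) = -1, μ(14) = 1, μ(15) = 1, μ(17) = -1, μ(19) = -1, μ(21) = 1, μ(22) = 1, μ(23) = -1, μ(26) = 1, μ(29) = -1, μ(30) = -1, μ(31) = -1, μ(33) = 1, μ(34) = 1, μ(35) = 1, μ(37) = -1, μ(38) = 1, μ(39) = 1, μ(41) = -1, μ(42) = -1, μ(43) = -1, μ(46) = 1, μ(47) = -1, μ(51) = 1, μ(53) = -1, μ(55) = 1, μ(57) = 1, μ(58) = 1, μ(59) = -1, μ(61) = -1, μ(62) = 1, μ(65) = 1, μ(66) = -1, μ(67) = -1, μ(69) = 1, μ(70) = -1, μ(71) = -1, μ(73) = -1, μ(74) = 1, μ(77) = 1, μ(78) = -1, μ(79) = -1, μ(82) = 1, μ(83) = -1, μ(85) = 1, μ(86) = 1, μ(87) = 1, μ(89) = -1, μ(91) = 1, μ(93) = 1, μ(94) = 1, μ(95) = 1, μ(97) = -1, μ(101) = -1, μ(102) = -1, μ(103) = -1, μ(105) = -1, μ(106) = 1, μ(107) = -1, μ(109) = -1, μ(110) = -1, μ(111) = 1, μ(113) = -1, μ(114) = -1, μ(115) = 1, μ(118) = 1, μ(119) = 1, μ(122) = 1, μ(123) = 1, μ(127) = -1, μ(129) = 1, μ(130) = -1, μ(131) = -1, μ(133) = 1, μ(134) = 1, μ(137) = -1, with μ = 0 on non-squarefree integers. Summing μ(k)/k for k where μ(k) ≠ 0 gives -16600694851544658808049622411527369069912658611321/36023908815105000242838968099460216033691851270505155 ≈ -0.0005. (PNT ⟺ this sum → 0 as n → ∞.)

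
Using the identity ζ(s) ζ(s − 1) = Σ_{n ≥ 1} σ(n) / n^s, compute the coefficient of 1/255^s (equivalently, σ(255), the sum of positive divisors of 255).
σ(255) = 432

In the product (Σ m^0/m^s)(Σ k / k^s) = Σ (Σ_{d | n} d) / n^s, the coefficient of 1/n^s is σ(n) = Σ_{d | n} d. For n = 255, divisors are [1, 3, 5, 15, 17, 51, 85, 255]; summing: σ(255) = 432.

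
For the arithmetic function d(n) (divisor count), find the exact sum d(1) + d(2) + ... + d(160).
Σ_{n ≤ 160} d(n) = 842

Compute d(n) for each 1 ≤ n ≤ 160: d(1) = 1, d(2) = 2, d(3) = 2, d(4) = 3, d(5) = 2, d(6) = 4, d(7) = 2, d(8) = 4, d(9) = 3, d(10) = 4, d(11) = 2, d(12) = 6, d(13) = 2, d(14) = 4, d(15) = 4, d(16) = 5, d(17) = 2, d(18) = 6, d(19) = 2, d(20) = 6, d(21) = 4, d(22) = 4, d(23) = 2, d(24) = 8, d(25) = 3, d(26) = 4, d(27) = 4, d(28) = 6, d(29) = 2, d(30) = 8, d(31) = 2, d(32) = 6, d(33) = 4, d(34) = 4, d(35) = 4, d(36) = 9, d(37) = 2, d(38) = 4, d(39) = 4, d(40) = 8, d(41) = 2, d(42) = 8, d(43) = 2, d(44) = 6, d(45) = 6, d(46) = 4, d(47) = 2, d(48) = 10, d(49) = 3, d(50) = 6, d(51) = 4, d(52) = 6, d(53) = 2, d(54) = 8, d(55) = 4, d(56) = 8, d(57) = 4, d(58) = 4, d(59) = 2, d(60) = 12, d(61) = 2, d(62) = 4, d(63) = 6, d(64) = 7, d(65) = 4, d(66) = 8, d(67) = 2, d(68) = 6, d(69) = 4, d(70) = 8, d(71) = 2, d(72) = 12, d(73) = 2, d(74) = 4, d(75) = 6, d(76) = 6, d(77) = 4, d(78) = 8, d(79) = 2, d(80) = 10, d(81) = 5, d(82) = 4, d(83) = 2, d(84) = 12, d(85) = 4, d(86) = 4, d(87) = 4, d(88) = 8, d(89) = 2, d(90) = 12, d(91) = 4, d(92) = 6, d(93) = 4, d(94) = 4, d(95) = 4, d(96) = 12, d(97) = 2, d(98) = 6, d(99) = 6, d(100) = 9, d(101) = 2, d(102) = 8, d(103) = 2, d(104) = 8, d(105) = 8, d(106) = 4, d(107) = 2, d(108) = 12, d(109) = 2, d(110) = 8, d(111) = 4, d(112) = 10, d(113) = 2, d(114) = 8, d(115) = 4, d(116) = 6, d(117) = 6, d(118) = 4, d(119) = 4, d(120) = 16, d(121) = 3, d(122) = 4, d(123) = 4, d(124) = 6, d(125) = 4, d(126) = 12, d(127) = 2, d(128) = 8, d(129) = 4, d(130) = 8, d(131) = 2, d(132) = 12, d(133) = 4, d(134) = 4, d(135) = 8, d(136) = 8, d(137) = 2, d(138) = 8, d(139) = 2, d(140) = 12, d(141) = 4, d(142) = 4, d(143) = 4, d(144) = 15, d(145) = 4, d(146) = 4, d(147) = 6, d(148) = 6, d(149) = 2, d(150) = 12, d(151) = 2, d(152) = 8, d(153) = 6, d(154) = 8, d(155) = 4, d(156) = 12, d(157) = 2, d(158) = 4, d(159) = 4, d(160) = 12. Summing all 160 values: 842. (Dirichlet's divisor formula: Σ_{n ≤ x} d(n) = x ln(x) + (2γ − 1) x + O(√x). For x = 160, the asymptotic estimate is ≈ 836.74.)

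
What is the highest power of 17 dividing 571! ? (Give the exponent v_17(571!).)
v_17(571!) = 34

Legendre's formula: v_p(n!) = Σ_{k ≥ 1} ⌊n / p^k⌋. For p = 17, n = 571, the terms are:
  ⌊571/17^1⌋ = ⌊571/17⌋ = 33
  ⌊571/17^2⌋ = ⌊571/289⌋ = 1
(the next term ⌊571/17^3⌋ = 0, terminating the sum). Summing: v_17(571!) = 33 + 1 = 34.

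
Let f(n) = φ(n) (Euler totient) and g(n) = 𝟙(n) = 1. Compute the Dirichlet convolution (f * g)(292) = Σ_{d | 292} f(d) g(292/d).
(φ * 𝟙)(292) = 292

Divisors of 292: [1, 2, 4, 73, 146, 292]. For each d | 292:
  d = 1: φ(1) · 𝟙(292/1) = 1 · 1 = 1
  d = 2: φ(2) · 𝟙(292/2) = 1 · 1 = 1
  d = 4: φ(4) · 𝟙(292/4) = 2 · 1 = 2
  d = 73: φ(73) · 𝟙(292/73) = 72 · 1 = 72
  d = 146: φ(146) · 𝟙(292/146) = 72 · 1 = 72
  d = 292: φ(292) · 𝟙(292/292) = 144 · 1 = 144
Summing: (φ * 𝟙)(292) = 1 + 1 + 2 + 72 + 72 + 144 = 292.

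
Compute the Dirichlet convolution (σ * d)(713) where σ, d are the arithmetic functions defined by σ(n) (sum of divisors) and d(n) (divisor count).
(σ * d)(713) = 884

Divisors of 713: [1, 23, 31, 713]. For each d | 713:
  d = 1: σ(1) · d(713/1) = 1 · 4 = 4
  d = 23: σ(23) · d(713/23) = 24 · 2 = 48
  d = 31: σ(31) · d(713/31) = 32 · 2 = 64
  d = 713: σ(713) · d(713/713) = 768 · 1 = 768
Summing: (σ * d)(713) = 4 + 48 + 64 + 768 = 884.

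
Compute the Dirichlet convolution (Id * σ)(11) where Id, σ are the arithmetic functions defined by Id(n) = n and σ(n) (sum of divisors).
(Id * σ)(11) = 23

Divisors of 11: [1, 11]. For each d | 11:
  d = 1: Id(1) · σ(11/1) = 1 · 12 = 12
  d = 11: Id(11) · σ(11/11) = 11 · 1 = 11
Summing: (Id * σ)(11) = 12 + 11 = 23.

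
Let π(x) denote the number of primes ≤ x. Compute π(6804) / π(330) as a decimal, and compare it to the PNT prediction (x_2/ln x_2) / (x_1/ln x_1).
π(6804)/π(330) = 876/66 ≈ 13.2727;  PNT prediction ≈ 13.5482.

π(330) = 66 and π(6804) = 876, so π(6804)/π(330) ≈ 13.2727. The PNT-predicted ratio is (6804/ln(6804)) / (330/ln(330)) ≈ 13.5482. The two agree to within a few percent, as expected.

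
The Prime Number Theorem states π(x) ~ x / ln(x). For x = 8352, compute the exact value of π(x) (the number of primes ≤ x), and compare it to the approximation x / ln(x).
π(8352) = 1045;  x/ln(x) ≈ 924.89;  relative error ≈ 11.49%.

Directly count primes up to 8352: π(8352) = 1045. The PNT approximation gives 8352/ln(8352) ≈ 8352/9.03026 ≈ 924.89. Relative error (π(x) − x/ln(x)) / π(x) ≈ 11.49%; the approximation is known to undercount slightly (Li(x) is a better estimate).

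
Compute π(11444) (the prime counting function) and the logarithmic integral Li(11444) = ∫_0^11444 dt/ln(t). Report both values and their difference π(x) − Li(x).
π(11444) = 1380;  Li(11444) ≈ 1401.76;  π(x) − Li(x) ≈ -21.76.

Direct count of primes ≤ 11444 gives π(11444) = 1380. Numerical evaluation of the logarithmic integral gives Li(11444) ≈ 1401.76. The difference π(x) − Li(x) ≈ -21.76 is typically negative for small/moderate x (Li(x) overestimates), though Littlewood's theorem shows this sign changes infinitely often.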